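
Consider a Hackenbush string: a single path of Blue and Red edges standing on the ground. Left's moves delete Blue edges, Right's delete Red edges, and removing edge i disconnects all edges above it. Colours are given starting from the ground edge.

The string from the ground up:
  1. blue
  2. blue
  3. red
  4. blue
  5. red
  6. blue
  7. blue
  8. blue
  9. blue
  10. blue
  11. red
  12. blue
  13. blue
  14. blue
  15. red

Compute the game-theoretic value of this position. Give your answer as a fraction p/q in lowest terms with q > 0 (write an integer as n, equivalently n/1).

14301/8192

Build v(s[:k]) for k = 1..15, string s = blue blue red blue red blue blue blue blue blue red blue blue blue red.
edge 1 of 15 (blue): { 0 | — } — 1
edge 2 of 15 (blue): { 0 1 | — } — 2
edge 3 of 15 (red): { 0 1 | 2 } — 3/2
edge 4 of 15 (blue): { 0 1 3/2 | 2 } — 7/4
edge 5 of 15 (red): { 0 1 3/2 | 7/4 2 } — 13/8
edge 6 of 15 (blue): { 0 1 3/2 13/8 | 7/4 2 } — 27/16
edge 7 of 15 (blue): { 0 1 3/2 13/8 27/16 | 7/4 2 } — 55/32
edge 8 of 15 (blue): { 0 1 3/2 13/8 27/16 55/32 | 7/4 2 } — 111/64
edge 9 of 15 (blue): { 0 1 3/2 13/8 27/16 55/32 111/64 | 7/4 2 } — 223/128
edge 10 of 15 (blue): { 0 1 3/2 13/8 27/16 55/32 111/64 223/128 | 7/4 2 } — 447/256
edge 11 of 15 (red): { 0 1 3/2 13/8 27/16 55/32 111/64 223/128 | 447/256 7/4 2 } — 893/512
edge 12 of 15 (blue): { 0 1 3/2 13/8 27/16 55/32 111/64 223/128 893/512 | 447/256 7/4 2 } — 1787/1024
edge 13 of 15 (blue): { 0 1 3/2 13/8 27/16 55/32 111/64 223/128 893/512 1787/1024 | 447/256 7/4 2 } — 3575/2048
edge 14 of 15 (blue): { 0 1 3/2 13/8 27/16 55/32 111/64 223/128 893/512 1787/1024 3575/2048 | 447/256 7/4 2 } — 7151/4096
edge 15 of 15 (red): { 0 1 3/2 13/8 27/16 55/32 111/64 223/128 893/512 1787/1024 3575/2048 | 7151/4096 447/256 7/4 2 } — 14301/8192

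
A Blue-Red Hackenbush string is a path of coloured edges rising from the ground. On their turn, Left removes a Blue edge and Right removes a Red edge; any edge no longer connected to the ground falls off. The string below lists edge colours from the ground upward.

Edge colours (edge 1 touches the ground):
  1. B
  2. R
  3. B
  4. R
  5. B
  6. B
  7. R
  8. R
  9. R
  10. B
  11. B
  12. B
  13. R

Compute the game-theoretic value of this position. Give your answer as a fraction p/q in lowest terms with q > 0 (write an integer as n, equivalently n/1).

2845/4096

Build value(s[:k]) for k = 1..13, string s = B R B R B B R R R B B B R.
value(B) = { 0 | ∅ } -> 1
value(BR) = { 0 | 1 } -> 1/2
value(BRB) = { 0,1/2 | 1 } -> 3/4
value(BRBR) = { 0,1/2 | 3/4,1 } -> 5/8
value(BRBRB) = { 0,1/2,5/8 | 3/4,1 } -> 11/16
value(BRBRBB) = { 0,1/2,5/8,11/16 | 3/4,1 } -> 23/32
value(BRBRBBR) = { 0,1/2,5/8,11/16 | 23/32,3/4,1 } -> 45/64
value(BRBRBBRR) = { 0,1/2,5/8,11/16 | 45/64,23/32,3/4,1 } -> 89/128
value(BRBRBBRRR) = { 0,1/2,5/8,11/16 | 89/128,45/64,23/32,3/4,1 } -> 177/256
value(BRBRBBRRRB) = { 0,1/2,5/8,11/16,177/256 | 89/128,45/64,23/32,3/4,1 } -> 355/512
value(BRBRBBRRRBB) = { 0,1/2,5/8,11/16,177/256,355/512 | 89/128,45/64,23/32,3/4,1 } -> 711/1024
value(BRBRBBRRRBBB) = { 0,1/2,5/8,11/16,177/256,355/512,711/1024 | 89/128,45/64,23/32,3/4,1 } -> 1423/2048
value(BRBRBBRRRBBBR) = { 0,1/2,5/8,11/16,177/256,355/512,711/1024 | 1423/2048,89/128,45/64,23/32,3/4,1 } -> 2845/4096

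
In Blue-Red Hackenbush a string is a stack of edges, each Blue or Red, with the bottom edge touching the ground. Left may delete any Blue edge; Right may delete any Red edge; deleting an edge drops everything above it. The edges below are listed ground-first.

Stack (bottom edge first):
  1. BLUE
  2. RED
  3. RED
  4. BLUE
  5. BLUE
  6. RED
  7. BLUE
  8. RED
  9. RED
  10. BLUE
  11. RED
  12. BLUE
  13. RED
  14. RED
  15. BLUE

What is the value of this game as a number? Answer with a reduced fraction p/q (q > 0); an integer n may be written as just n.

6739/16384

edge 1 of 15 (BLUE): { 0 | none } -> 1
edge 2 of 15 (RED): { 0 | 1 } -> 1/2
edge 3 of 15 (RED): { 0 | 1/2,1 } -> 1/4
edge 4 of 15 (BLUE): { 0,1/4 | 1/2,1 } -> 3/8
edge 5 of 15 (BLUE): { 0,1/4,3/8 | 1/2,1 } -> 7/16
edge 6 of 15 (RED): { 0,1/4,3/8 | 7/16,1/2,1 } -> 13/32
edge 7 of 15 (BLUE): { 0,1/4,3/8,13/32 | 7/16,1/2,1 } -> 27/64
edge 8 of 15 (RED): { 0,1/4,3/8,13/32 | 27/64,7/16,1/2,1 } -> 53/128
edge 9 of 15 (RED): { 0,1/4,3/8,13/32 | 53/128,27/64,7/16,1/2,1 } -> 105/256
edge 10 of 15 (BLUE): { 0,1/4,3/8,13/32,105/256 | 53/128,27/64,7/16,1/2,1 } -> 211/512
edge 11 of 15 (RED): { 0,1/4,3/8,13/32,105/256 | 211/512,53/128,27/64,7/16,1/2,1 } -> 421/1024
edge 12 of 15 (BLUE): { 0,1/4,3/8,13/32,105/256,421/1024 | 211/512,53/128,27/64,7/16,1/2,1 } -> 843/2048
edge 13 of 15 (RED): { 0,1/4,3/8,13/32,105/256,421/1024 | 843/2048,211/512,53/128,27/64,7/16,1/2,1 } -> 1685/4096
edge 14 of 15 (RED): { 0,1/4,3/8,13/32,105/256,421/1024 | 1685/4096,843/2048,211/512,53/128,27/64,7/16,1/2,1 } -> 3369/8192
edge 15 of 15 (BLUE): { 0,1/4,3/8,13/32,105/256,421/1024,3369/8192 | 1685/4096,843/2048,211/512,53/128,27/64,7/16,1/2,1 } -> 6739/16384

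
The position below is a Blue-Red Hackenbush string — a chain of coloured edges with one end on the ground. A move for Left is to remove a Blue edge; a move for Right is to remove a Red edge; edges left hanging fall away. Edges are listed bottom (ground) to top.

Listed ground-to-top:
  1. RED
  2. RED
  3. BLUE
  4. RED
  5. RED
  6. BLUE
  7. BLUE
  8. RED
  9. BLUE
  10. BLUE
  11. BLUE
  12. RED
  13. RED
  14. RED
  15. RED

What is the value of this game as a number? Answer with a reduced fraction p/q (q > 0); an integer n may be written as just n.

G(R) = { · | 0 } => -1
G(RR) = { · | -1,0 } => -2
G(RRB) = { -2 | -1,0 } => -3/2
G(RRBR) = { -2 | -3/2,-1,0 } => -7/4
G(RRBRR) = { -2 | -7/4,-3/2,-1,0 } => -15/8
G(RRBRRB) = { -2,-15/8 | -7/4,-3/2,-1,0 } => -29/16
G(RRBRRBB) = { -2,-15/8,-29/16 | -7/4,-3/2,-1,0 } => -57/32
G(RRBRRBBR) = { -2,-15/8,-29/16 | -57/32,-7/4,-3/2,-1,0 } => -115/64
G(RRBRRBBRB) = { -2,-15/8,-29/16,-115/64 | -57/32,-7/4,-3/2,-1,0 } => -229/128
G(RRBRRBBRBB) = { -2,-15/8,-29/16,-115/64,-229/128 | -57/32,-7/4,-3/2,-1,0 } => -457/256
G(RRBRRBBRBBB) = { -2,-15/8,-29/16,-115/64,-229/128,-457/256 | -57/32,-7/4,-3/2,-1,0 } => -913/512
G(RRBRRBBRBBBR) = { -2,-15/8,-29/16,-115/64,-229/128,-457/256 | -913/512,-57/32,-7/4,-3/2,-1,0 } => -1827/1024
G(RRBRRBBRBBBRR) = { -2,-15/8,-29/16,-115/64,-229/128,-457/256 | -1827/1024,-913/512,-57/32,-7/4,-3/2,-1,0 } => -3655/2048
G(RRBRRBBRBBBRRR) = { -2,-15/8,-29/16,-115/64,-229/128,-457/256 | -3655/2048,-1827/1024,-913/512,-57/32,-7/4,-3/2,-1,0 } => -7311/4096
G(RRBRRBBRBBBRRRR) = { -2,-15/8,-29/16,-115/64,-229/128,-457/256 | -7311/4096,-3655/2048,-1827/1024,-913/512,-57/32,-7/4,-3/2,-1,0 } => -14623/8192

-14623/8192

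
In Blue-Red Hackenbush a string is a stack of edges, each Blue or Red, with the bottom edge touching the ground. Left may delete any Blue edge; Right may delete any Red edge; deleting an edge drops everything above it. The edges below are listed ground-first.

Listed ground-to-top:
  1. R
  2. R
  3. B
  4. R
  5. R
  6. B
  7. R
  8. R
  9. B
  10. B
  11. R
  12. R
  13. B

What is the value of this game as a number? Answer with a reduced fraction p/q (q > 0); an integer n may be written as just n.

Recurse on prefixes of the 13-edge string R R B R R B R R B B R R B:
step 1: add R to get R; options L={ — } R={ 0 } so -1
step 2: add R to get RR; options L={ — } R={ -1, 0 } so -2
step 3: add B to get RRB; options L={ -2 } R={ -1, 0 } so -3/2
step 4: add R to get RRBR; options L={ -2 } R={ -3/2, -1, 0 } so -7/4
step 5: add R to get RRBRR; options L={ -2 } R={ -7/4, -3/2, -1, 0 } so -15/8
step 6: add B to get RRBRRB; options L={ -2, -15/8 } R={ -7/4, -3/2, -1, 0 } so -29/16
step 7: add R to get RRBRRBR; options L={ -2, -15/8 } R={ -29/16, -7/4, -3/2, -1, 0 } so -59/32
step 8: add R to get RRBRRBRR; options L={ -2, -15/8 } R={ -59/32, -29/16, -7/4, -3/2, -1, 0 } so -119/64
step 9: add B to get RRBRRBRRB; options L={ -2, -15/8, -119/64 } R={ -59/32, -29/16, -7/4, -3/2, -1, 0 } so -237/128
step 10: add B to get RRBRRBRRBB; options L={ -2, -15/8, -119/64, -237/128 } R={ -59/32, -29/16, -7/4, -3/2, -1, 0 } so -473/256
step 11: add R to get RRBRRBRRBBR; options L={ -2, -15/8, -119/64, -237/128 } R={ -473/256, -59/32, -29/16, -7/4, -3/2, -1, 0 } so -947/512
step 12: add R to get RRBRRBRRBBRR; options L={ -2, -15/8, -119/64, -237/128 } R={ -947/512, -473/256, -59/32, -29/16, -7/4, -3/2, -1, 0 } so -1895/1024
step 13: add B to get RRBRRBRRBBRRB; options L={ -2, -15/8, -119/64, -237/128, -1895/1024 } R={ -947/512, -473/256, -59/32, -29/16, -7/4, -3/2, -1, 0 } so -3789/2048

-3789/2048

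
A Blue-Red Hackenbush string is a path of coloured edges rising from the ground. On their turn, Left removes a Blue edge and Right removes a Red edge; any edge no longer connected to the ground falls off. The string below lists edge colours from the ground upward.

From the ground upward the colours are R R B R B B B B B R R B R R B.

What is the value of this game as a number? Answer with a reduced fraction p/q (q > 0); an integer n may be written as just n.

Recurse on prefixes of the 15-edge string R R B R B B B B B R R B R R B:
v_1 [R]  L=[—]  R=[0]  ⇒ -1
v_2 [RR]  L=[—]  R=[-1; 0]  ⇒ -2
v_3 [RRB]  L=[-2]  R=[-1; 0]  ⇒ -3/2
v_4 [RRBR]  L=[-2]  R=[-3/2; -1; 0]  ⇒ -7/4
v_5 [RRBRB]  L=[-2; -7/4]  R=[-3/2; -1; 0]  ⇒ -13/8
v_6 [RRBRBB]  L=[-2; -7/4; -13/8]  R=[-3/2; -1; 0]  ⇒ -25/16
v_7 [RRBRBBB]  L=[-2; -7/4; -13/8; -25/16]  R=[-3/2; -1; 0]  ⇒ -49/32
v_8 [RRBRBBBB]  L=[-2; -7/4; -13/8; -25/16; -49/32]  R=[-3/2; -1; 0]  ⇒ -97/64
v_9 [RRBRBBBBB]  L=[-2; -7/4; -13/8; -25/16; -49/32; -97/64]  R=[-3/2; -1; 0]  ⇒ -193/128
v_10 [RRBRBBBBBR]  L=[-2; -7/4; -13/8; -25/16; -49/32; -97/64]  R=[-193/128; -3/2; -1; 0]  ⇒ -387/256
v_11 [RRBRBBBBBRR]  L=[-2; -7/4; -13/8; -25/16; -49/32; -97/64]  R=[-387/256; -193/128; -3/2; -1; 0]  ⇒ -775/512
v_12 [RRBRBBBBBRRB]  L=[-2; -7/4; -13/8; -25/16; -49/32; -97/64; -775/512]  R=[-387/256; -193/128; -3/2; -1; 0]  ⇒ -1549/1024
v_13 [RRBRBBBBBRRBR]  L=[-2; -7/4; -13/8; -25/16; -49/32; -97/64; -775/512]  R=[-1549/1024; -387/256; -193/128; -3/2; -1; 0]  ⇒ -3099/2048
v_14 [RRBRBBBBBRRBRR]  L=[-2; -7/4; -13/8; -25/16; -49/32; -97/64; -775/512]  R=[-3099/2048; -1549/1024; -387/256; -193/128; -3/2; -1; 0]  ⇒ -6199/4096
v_15 [RRBRBBBBBRRBRRB]  L=[-2; -7/4; -13/8; -25/16; -49/32; -97/64; -775/512; -6199/4096]  R=[-3099/2048; -1549/1024; -387/256; -193/128; -3/2; -1; 0]  ⇒ -12397/8192

-12397/8192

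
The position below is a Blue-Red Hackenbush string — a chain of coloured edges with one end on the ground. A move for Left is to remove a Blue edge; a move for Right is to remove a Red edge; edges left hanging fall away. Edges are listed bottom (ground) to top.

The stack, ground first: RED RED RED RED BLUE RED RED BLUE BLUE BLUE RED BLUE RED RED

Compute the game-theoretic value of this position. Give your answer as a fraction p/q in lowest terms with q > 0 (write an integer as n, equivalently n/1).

Build g(s[:k]) for k = 1..14, string s = RED RED RED RED BLUE RED RED BLUE BLUE BLUE RED BLUE RED RED.
edge 1 of 14 (RED): { none | 0 } → -1
edge 2 of 14 (RED): { none | -1; 0 } → -2
edge 3 of 14 (RED): { none | -2; -1; 0 } → -3
edge 4 of 14 (RED): { none | -3; -2; -1; 0 } → -4
edge 5 of 14 (BLUE): { -4 | -3; -2; -1; 0 } → -7/2
edge 6 of 14 (RED): { -4 | -7/2; -3; -2; -1; 0 } → -15/4
edge 7 of 14 (RED): { -4 | -15/4; -7/2; -3; -2; -1; 0 } → -31/8
edge 8 of 14 (BLUE): { -4; -31/8 | -15/4; -7/2; -3; -2; -1; 0 } → -61/16
edge 9 of 14 (BLUE): { -4; -31/8; -61/16 | -15/4; -7/2; -3; -2; -1; 0 } → -121/32
edge 10 of 14 (BLUE): { -4; -31/8; -61/16; -121/32 | -15/4; -7/2; -3; -2; -1; 0 } → -241/64
edge 11 of 14 (RED): { -4; -31/8; -61/16; -121/32 | -241/64; -15/4; -7/2; -3; -2; -1; 0 } → -483/128
edge 12 of 14 (BLUE): { -4; -31/8; -61/16; -121/32; -483/128 | -241/64; -15/4; -7/2; -3; -2; -1; 0 } → -965/256
edge 13 of 14 (RED): { -4; -31/8; -61/16; -121/32; -483/128 | -965/256; -241/64; -15/4; -7/2; -3; -2; -1; 0 } → -1931/512
edge 14 of 14 (RED): { -4; -31/8; -61/16; -121/32; -483/128 | -1931/512; -965/256; -241/64; -15/4; -7/2; -3; -2; -1; 0 } → -3863/1024

-3863/1024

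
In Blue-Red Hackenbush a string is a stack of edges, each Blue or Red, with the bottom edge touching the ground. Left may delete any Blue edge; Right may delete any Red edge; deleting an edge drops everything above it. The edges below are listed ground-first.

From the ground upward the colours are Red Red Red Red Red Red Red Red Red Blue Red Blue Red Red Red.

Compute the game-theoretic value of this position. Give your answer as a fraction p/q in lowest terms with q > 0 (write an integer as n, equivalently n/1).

-559/64

step 1: add Red to get R; options L={ none } R={ 0 } = -1
step 2: add Red to get RR; options L={ none } R={ -1,0 } = -2
step 3: add Red to get RRR; options L={ none } R={ -2,-1,0 } = -3
step 4: add Red to get RRRR; options L={ none } R={ -3,-2,-1,0 } = -4
step 5: add Red to get RRRRR; options L={ none } R={ -4,-3,-2,-1,0 } = -5
step 6: add Red to get RRRRRR; options L={ none } R={ -5,-4,-3,-2,-1,0 } = -6
step 7: add Red to get RRRRRRR; options L={ none } R={ -6,-5,-4,-3,-2,-1,0 } = -7
step 8: add Red to get RRRRRRRR; options L={ none } R={ -7,-6,-5,-4,-3,-2,-1,0 } = -8
step 9: add Red to get RRRRRRRRR; options L={ none } R={ -8,-7,-6,-5,-4,-3,-2,-1,0 } = -9
step 10: add Blue to get RRRRRRRRRB; options L={ -9 } R={ -8,-7,-6,-5,-4,-3,-2,-1,0 } = -17/2
step 11: add Red to get RRRRRRRRRBR; options L={ -9 } R={ -17/2,-8,-7,-6,-5,-4,-3,-2,-1,0 } = -35/4
step 12: add Blue to get RRRRRRRRRBRB; options L={ -9,-35/4 } R={ -17/2,-8,-7,-6,-5,-4,-3,-2,-1,0 } = -69/8
step 13: add Red to get RRRRRRRRRBRBR; options L={ -9,-35/4 } R={ -69/8,-17/2,-8,-7,-6,-5,-4,-3,-2,-1,0 } = -139/16
step 14: add Red to get RRRRRRRRRBRBRR; options L={ -9,-35/4 } R={ -139/16,-69/8,-17/2,-8,-7,-6,-5,-4,-3,-2,-1,0 } = -279/32
step 15: add Red to get RRRRRRRRRBRBRRR; options L={ -9,-35/4 } R={ -279/32,-139/16,-69/8,-17/2,-8,-7,-6,-5,-4,-3,-2,-1,0 } = -559/64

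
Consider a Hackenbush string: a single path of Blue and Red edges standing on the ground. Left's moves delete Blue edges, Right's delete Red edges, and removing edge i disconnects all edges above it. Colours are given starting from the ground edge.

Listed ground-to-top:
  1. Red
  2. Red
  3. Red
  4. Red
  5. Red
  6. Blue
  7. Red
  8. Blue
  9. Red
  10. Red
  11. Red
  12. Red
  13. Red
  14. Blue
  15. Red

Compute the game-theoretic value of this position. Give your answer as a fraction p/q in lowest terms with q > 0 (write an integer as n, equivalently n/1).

G_1 [R]  L=[∅]  R=[0]  = -1
G_2 [RR]  L=[∅]  R=[-1,0]  = -2
G_3 [RRR]  L=[∅]  R=[-2,-1,0]  = -3
G_4 [RRRR]  L=[∅]  R=[-3,-2,-1,0]  = -4
G_5 [RRRRR]  L=[∅]  R=[-4,-3,-2,-1,0]  = -5
G_6 [RRRRRB]  L=[-5]  R=[-4,-3,-2,-1,0]  = -9/2
G_7 [RRRRRBR]  L=[-5]  R=[-9/2,-4,-3,-2,-1,0]  = -19/4
G_8 [RRRRRBRB]  L=[-5,-19/4]  R=[-9/2,-4,-3,-2,-1,0]  = -37/8
G_9 [RRRRRBRBR]  L=[-5,-19/4]  R=[-37/8,-9/2,-4,-3,-2,-1,0]  = -75/16
G_10 [RRRRRBRBRR]  L=[-5,-19/4]  R=[-75/16,-37/8,-9/2,-4,-3,-2,-1,0]  = -151/32
G_11 [RRRRRBRBRRR]  L=[-5,-19/4]  R=[-151/32,-75/16,-37/8,-9/2,-4,-3,-2,-1,0]  = -303/64
G_12 [RRRRRBRBRRRR]  L=[-5,-19/4]  R=[-303/64,-151/32,-75/16,-37/8,-9/2,-4,-3,-2,-1,0]  = -607/128
G_13 [RRRRRBRBRRRRR]  L=[-5,-19/4]  R=[-607/128,-303/64,-151/32,-75/16,-37/8,-9/2,-4,-3,-2,-1,0]  = -1215/256
G_14 [RRRRRBRBRRRRRB]  L=[-5,-19/4,-1215/256]  R=[-607/128,-303/64,-151/32,-75/16,-37/8,-9/2,-4,-3,-2,-1,0]  = -2429/512
G_15 [RRRRRBRBRRRRRBR]  L=[-5,-19/4,-1215/256]  R=[-2429/512,-607/128,-303/64,-151/32,-75/16,-37/8,-9/2,-4,-3,-2,-1,0]  = -4859/1024

-4859/1024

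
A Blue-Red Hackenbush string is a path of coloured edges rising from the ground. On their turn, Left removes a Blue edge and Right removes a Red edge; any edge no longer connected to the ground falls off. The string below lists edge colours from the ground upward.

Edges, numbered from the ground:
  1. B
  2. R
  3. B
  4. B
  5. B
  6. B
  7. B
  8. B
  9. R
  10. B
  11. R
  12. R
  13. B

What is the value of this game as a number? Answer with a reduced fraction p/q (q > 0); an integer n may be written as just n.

4051/4096

Recurse on prefixes of the 13-edge string B R B B B B B B R B R R B:
step 1: add B to get B; options L={ 0 } R={ · } → 1
step 2: add R to get BR; options L={ 0 } R={ 1 } → 1/2
step 3: add B to get BRB; options L={ 0; 1/2 } R={ 1 } → 3/4
step 4: add B to get BRBB; options L={ 0; 1/2; 3/4 } R={ 1 } → 7/8
step 5: add B to get BRBBB; options L={ 0; 1/2; 3/4; 7/8 } R={ 1 } → 15/16
step 6: add B to get BRBBBB; options L={ 0; 1/2; 3/4; 7/8; 15/16 } R={ 1 } → 31/32
step 7: add B to get BRBBBBB; options L={ 0; 1/2; 3/4; 7/8; 15/16; 31/32 } R={ 1 } → 63/64
step 8: add B to get BRBBBBBB; options L={ 0; 1/2; 3/4; 7/8; 15/16; 31/32; 63/64 } R={ 1 } → 127/128
step 9: add R to get BRBBBBBBR; options L={ 0; 1/2; 3/4; 7/8; 15/16; 31/32; 63/64 } R={ 127/128; 1 } → 253/256
step 10: add B to get BRBBBBBBRB; options L={ 0; 1/2; 3/4; 7/8; 15/16; 31/32; 63/64; 253/256 } R={ 127/128; 1 } → 507/512
step 11: add R to get BRBBBBBBRBR; options L={ 0; 1/2; 3/4; 7/8; 15/16; 31/32; 63/64; 253/256 } R={ 507/512; 127/128; 1 } → 1013/1024
step 12: add R to get BRBBBBBBRBRR; options L={ 0; 1/2; 3/4; 7/8; 15/16; 31/32; 63/64; 253/256 } R={ 1013/1024; 507/512; 127/128; 1 } → 2025/2048
step 13: add B to get BRBBBBBBRBRRB; options L={ 0; 1/2; 3/4; 7/8; 15/16; 31/32; 63/64; 253/256; 2025/2048 } R={ 1013/1024; 507/512; 127/128; 1 } → 4051/4096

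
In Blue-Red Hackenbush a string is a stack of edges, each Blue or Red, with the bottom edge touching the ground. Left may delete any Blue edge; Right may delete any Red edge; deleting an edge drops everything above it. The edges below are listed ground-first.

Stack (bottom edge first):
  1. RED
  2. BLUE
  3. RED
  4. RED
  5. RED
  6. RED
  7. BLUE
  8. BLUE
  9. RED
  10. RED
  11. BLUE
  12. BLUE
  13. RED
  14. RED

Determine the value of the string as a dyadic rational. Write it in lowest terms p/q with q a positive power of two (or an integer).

-7783/8192

Build g(s[:k]) for k = 1..14, string s = RED BLUE RED RED RED RED BLUE BLUE RED RED BLUE BLUE RED RED.
g(R) = { ∅ | 0 } → -1
g(RB) = { -1 | 0 } → -1/2
g(RBR) = { -1 | -1/2; 0 } → -3/4
g(RBRR) = { -1 | -3/4; -1/2; 0 } → -7/8
g(RBRRR) = { -1 | -7/8; -3/4; -1/2; 0 } → -15/16
g(RBRRRR) = { -1 | -15/16; -7/8; -3/4; -1/2; 0 } → -31/32
g(RBRRRRB) = { -1; -31/32 | -15/16; -7/8; -3/4; -1/2; 0 } → -61/64
g(RBRRRRBB) = { -1; -31/32; -61/64 | -15/16; -7/8; -3/4; -1/2; 0 } → -121/128
g(RBRRRRBBR) = { -1; -31/32; -61/64 | -121/128; -15/16; -7/8; -3/4; -1/2; 0 } → -243/256
g(RBRRRRBBRR) = { -1; -31/32; -61/64 | -243/256; -121/128; -15/16; -7/8; -3/4; -1/2; 0 } → -487/512
g(RBRRRRBBRRB) = { -1; -31/32; -61/64; -487/512 | -243/256; -121/128; -15/16; -7/8; -3/4; -1/2; 0 } → -973/1024
g(RBRRRRBBRRBB) = { -1; -31/32; -61/64; -487/512; -973/1024 | -243/256; -121/128; -15/16; -7/8; -3/4; -1/2; 0 } → -1945/2048
g(RBRRRRBBRRBBR) = { -1; -31/32; -61/64; -487/512; -973/1024 | -1945/2048; -243/256; -121/128; -15/16; -7/8; -3/4; -1/2; 0 } → -3891/4096
g(RBRRRRBBRRBBRR) = { -1; -31/32; -61/64; -487/512; -973/1024 | -3891/4096; -1945/2048; -243/256; -121/128; -15/16; -7/8; -3/4; -1/2; 0 } → -7783/8192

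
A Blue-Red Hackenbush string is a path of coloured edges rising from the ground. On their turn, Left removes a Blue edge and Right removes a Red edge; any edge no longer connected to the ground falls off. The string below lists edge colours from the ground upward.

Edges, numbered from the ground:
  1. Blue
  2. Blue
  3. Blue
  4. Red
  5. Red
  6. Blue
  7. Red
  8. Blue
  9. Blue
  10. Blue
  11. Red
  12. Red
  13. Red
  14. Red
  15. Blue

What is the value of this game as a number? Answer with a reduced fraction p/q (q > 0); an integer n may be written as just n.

9667/4096

Prefix values for Blue Blue Blue Red Red Blue Red Blue Blue Blue Red Red Red Red Blue via {L|R} + simplicity:
edge 1 of 15 (Blue): { 0 | · } → 1
edge 2 of 15 (Blue): { 0; 1 | · } → 2
edge 3 of 15 (Blue): { 0; 1; 2 | · } → 3
edge 4 of 15 (Red): { 0; 1; 2 | 3 } → 5/2
edge 5 of 15 (Red): { 0; 1; 2 | 5/2; 3 } → 9/4
edge 6 of 15 (Blue): { 0; 1; 2; 9/4 | 5/2; 3 } → 19/8
edge 7 of 15 (Red): { 0; 1; 2; 9/4 | 19/8; 5/2; 3 } → 37/16
edge 8 of 15 (Blue): { 0; 1; 2; 9/4; 37/16 | 19/8; 5/2; 3 } → 75/32
edge 9 of 15 (Blue): { 0; 1; 2; 9/4; 37/16; 75/32 | 19/8; 5/2; 3 } → 151/64
edge 10 of 15 (Blue): { 0; 1; 2; 9/4; 37/16; 75/32; 151/64 | 19/8; 5/2; 3 } → 303/128
edge 11 of 15 (Red): { 0; 1; 2; 9/4; 37/16; 75/32; 151/64 | 303/128; 19/8; 5/2; 3 } → 605/256
edge 12 of 15 (Red): { 0; 1; 2; 9/4; 37/16; 75/32; 151/64 | 605/256; 303/128; 19/8; 5/2; 3 } → 1209/512
edge 13 of 15 (Red): { 0; 1; 2; 9/4; 37/16; 75/32; 151/64 | 1209/512; 605/256; 303/128; 19/8; 5/2; 3 } → 2417/1024
edge 14 of 15 (Red): { 0; 1; 2; 9/4; 37/16; 75/32; 151/64 | 2417/1024; 1209/512; 605/256; 303/128; 19/8; 5/2; 3 } → 4833/2048
edge 15 of 15 (Blue): { 0; 1; 2; 9/4; 37/16; 75/32; 151/64; 4833/2048 | 2417/1024; 1209/512; 605/256; 303/128; 19/8; 5/2; 3 } → 9667/4096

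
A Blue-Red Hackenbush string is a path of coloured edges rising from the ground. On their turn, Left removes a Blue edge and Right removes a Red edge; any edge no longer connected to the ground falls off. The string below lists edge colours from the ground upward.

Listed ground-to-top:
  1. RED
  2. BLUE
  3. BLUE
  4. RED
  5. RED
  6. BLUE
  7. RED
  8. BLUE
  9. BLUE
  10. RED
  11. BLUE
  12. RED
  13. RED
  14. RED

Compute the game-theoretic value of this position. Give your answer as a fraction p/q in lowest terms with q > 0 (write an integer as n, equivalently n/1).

edge 1 of 14 (RED): { · | 0 } → -1
edge 2 of 14 (BLUE): { -1 | 0 } → -1/2
edge 3 of 14 (BLUE): { -1; -1/2 | 0 } → -1/4
edge 4 of 14 (RED): { -1; -1/2 | -1/4; 0 } → -3/8
edge 5 of 14 (RED): { -1; -1/2 | -3/8; -1/4; 0 } → -7/16
edge 6 of 14 (BLUE): { -1; -1/2; -7/16 | -3/8; -1/4; 0 } → -13/32
edge 7 of 14 (RED): { -1; -1/2; -7/16 | -13/32; -3/8; -1/4; 0 } → -27/64
edge 8 of 14 (BLUE): { -1; -1/2; -7/16; -27/64 | -13/32; -3/8; -1/4; 0 } → -53/128
edge 9 of 14 (BLUE): { -1; -1/2; -7/16; -27/64; -53/128 | -13/32; -3/8; -1/4; 0 } → -105/256
edge 10 of 14 (RED): { -1; -1/2; -7/16; -27/64; -53/128 | -105/256; -13/32; -3/8; -1/4; 0 } → -211/512
edge 11 of 14 (BLUE): { -1; -1/2; -7/16; -27/64; -53/128; -211/512 | -105/256; -13/32; -3/8; -1/4; 0 } → -421/1024
edge 12 of 14 (RED): { -1; -1/2; -7/16; -27/64; -53/128; -211/512 | -421/1024; -105/256; -13/32; -3/8; -1/4; 0 } → -843/2048
edge 13 of 14 (RED): { -1; -1/2; -7/16; -27/64; -53/128; -211/512 | -843/2048; -421/1024; -105/256; -13/32; -3/8; -1/4; 0 } → -1687/4096
edge 14 of 14 (RED): { -1; -1/2; -7/16; -27/64; -53/128; -211/512 | -1687/4096; -843/2048; -421/1024; -105/256; -13/32; -3/8; -1/4; 0 } → -3375/8192

-3375/8192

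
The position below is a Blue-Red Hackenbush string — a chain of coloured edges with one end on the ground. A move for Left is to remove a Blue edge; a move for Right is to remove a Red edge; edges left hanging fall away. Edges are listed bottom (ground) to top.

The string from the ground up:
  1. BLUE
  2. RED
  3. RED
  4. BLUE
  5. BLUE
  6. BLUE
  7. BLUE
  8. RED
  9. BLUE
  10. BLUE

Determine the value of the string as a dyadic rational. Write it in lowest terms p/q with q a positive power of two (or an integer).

247/512

Recurse on prefixes of the 10-edge string BLUE RED RED BLUE BLUE BLUE BLUE RED BLUE BLUE:
B: Left { 0 }, Right {  } => simplest 1
BR: Left { 0 }, Right { 1 } => simplest 1/2
BRR: Left { 0 }, Right { 1/2,1 } => simplest 1/4
BRRB: Left { 0,1/4 }, Right { 1/2,1 } => simplest 3/8
BRRBB: Left { 0,1/4,3/8 }, Right { 1/2,1 } => simplest 7/16
BRRBBB: Left { 0,1/4,3/8,7/16 }, Right { 1/2,1 } => simplest 15/32
BRRBBBB: Left { 0,1/4,3/8,7/16,15/32 }, Right { 1/2,1 } => simplest 31/64
BRRBBBBR: Left { 0,1/4,3/8,7/16,15/32 }, Right { 31/64,1/2,1 } => simplest 61/128
BRRBBBBRB: Left { 0,1/4,3/8,7/16,15/32,61/128 }, Right { 31/64,1/2,1 } => simplest 123/256
BRRBBBBRBB: Left { 0,1/4,3/8,7/16,15/32,61/128,123/256 }, Right { 31/64,1/2,1 } => simplest 247/512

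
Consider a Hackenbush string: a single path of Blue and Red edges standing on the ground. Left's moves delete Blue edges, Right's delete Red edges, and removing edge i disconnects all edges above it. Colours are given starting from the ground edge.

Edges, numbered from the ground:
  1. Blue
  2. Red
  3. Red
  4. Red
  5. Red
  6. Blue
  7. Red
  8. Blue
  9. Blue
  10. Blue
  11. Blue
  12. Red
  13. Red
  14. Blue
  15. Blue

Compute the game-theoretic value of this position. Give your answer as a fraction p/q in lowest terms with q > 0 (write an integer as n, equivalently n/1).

1 of 15 · B · max L 0 · min R +∞ ⇒ 1
2 of 15 · BR · max L 0 · min R 1 ⇒ 1/2
3 of 15 · BRR · max L 0 · min R 1/2 ⇒ 1/4
4 of 15 · BRRR · max L 0 · min R 1/4 ⇒ 1/8
5 of 15 · BRRRR · max L 0 · min R 1/8 ⇒ 1/16
6 of 15 · BRRRRB · max L 1/16 · min R 1/8 ⇒ 3/32
7 of 15 · BRRRRBR · max L 1/16 · min R 3/32 ⇒ 5/64
8 of 15 · BRRRRBRB · max L 5/64 · min R 3/32 ⇒ 11/128
9 of 15 · BRRRRBRBB · max L 11/128 · min R 3/32 ⇒ 23/256
10 of 15 · BRRRRBRBBB · max L 23/256 · min R 3/32 ⇒ 47/512
11 of 15 · BRRRRBRBBBB · max L 47/512 · min R 3/32 ⇒ 95/1024
12 of 15 · BRRRRBRBBBBR · max L 47/512 · min R 95/1024 ⇒ 189/2048
13 of 15 · BRRRRBRBBBBRR · max L 47/512 · min R 189/2048 ⇒ 377/4096
14 of 15 · BRRRRBRBBBBRRB · max L 377/4096 · min R 189/2048 ⇒ 755/8192
15 of 15 · BRRRRBRBBBBRRBB · max L 755/8192 · min R 189/2048 ⇒ 1511/16384

1511/16384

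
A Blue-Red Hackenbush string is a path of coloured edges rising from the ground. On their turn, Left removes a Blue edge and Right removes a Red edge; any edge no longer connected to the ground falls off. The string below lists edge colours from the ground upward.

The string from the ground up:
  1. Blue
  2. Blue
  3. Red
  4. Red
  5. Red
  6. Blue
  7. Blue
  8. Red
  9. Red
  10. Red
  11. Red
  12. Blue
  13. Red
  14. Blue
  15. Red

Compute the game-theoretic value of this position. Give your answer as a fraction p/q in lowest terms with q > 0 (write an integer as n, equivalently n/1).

9749/8192

step 1: add Blue to get B; options L={ 0 } R={  } so 1
step 2: add Blue to get BB; options L={ 0,1 } R={  } so 2
step 3: add Red to get BBR; options L={ 0,1 } R={ 2 } so 3/2
step 4: add Red to get BBRR; options L={ 0,1 } R={ 3/2,2 } so 5/4
step 5: add Red to get BBRRR; options L={ 0,1 } R={ 5/4,3/2,2 } so 9/8
step 6: add Blue to get BBRRRB; options L={ 0,1,9/8 } R={ 5/4,3/2,2 } so 19/16
step 7: add Blue to get BBRRRBB; options L={ 0,1,9/8,19/16 } R={ 5/4,3/2,2 } so 39/32
step 8: add Red to get BBRRRBBR; options L={ 0,1,9/8,19/16 } R={ 39/32,5/4,3/2,2 } so 77/64
step 9: add Red to get BBRRRBBRR; options L={ 0,1,9/8,19/16 } R={ 77/64,39/32,5/4,3/2,2 } so 153/128
step 10: add Red to get BBRRRBBRRR; options L={ 0,1,9/8,19/16 } R={ 153/128,77/64,39/32,5/4,3/2,2 } so 305/256
step 11: add Red to get BBRRRBBRRRR; options L={ 0,1,9/8,19/16 } R={ 305/256,153/128,77/64,39/32,5/4,3/2,2 } so 609/512
step 12: add Blue to get BBRRRBBRRRRB; options L={ 0,1,9/8,19/16,609/512 } R={ 305/256,153/128,77/64,39/32,5/4,3/2,2 } so 1219/1024
step 13: add Red to get BBRRRBBRRRRBR; options L={ 0,1,9/8,19/16,609/512 } R={ 1219/1024,305/256,153/128,77/64,39/32,5/4,3/2,2 } so 2437/2048
step 14: add Blue to get BBRRRBBRRRRBRB; options L={ 0,1,9/8,19/16,609/512,2437/2048 } R={ 1219/1024,305/256,153/128,77/64,39/32,5/4,3/2,2 } so 4875/4096
step 15: add Red to get BBRRRBBRRRRBRBR; options L={ 0,1,9/8,19/16,609/512,2437/2048 } R={ 4875/4096,1219/1024,305/256,153/128,77/64,39/32,5/4,3/2,2 } so 9749/8192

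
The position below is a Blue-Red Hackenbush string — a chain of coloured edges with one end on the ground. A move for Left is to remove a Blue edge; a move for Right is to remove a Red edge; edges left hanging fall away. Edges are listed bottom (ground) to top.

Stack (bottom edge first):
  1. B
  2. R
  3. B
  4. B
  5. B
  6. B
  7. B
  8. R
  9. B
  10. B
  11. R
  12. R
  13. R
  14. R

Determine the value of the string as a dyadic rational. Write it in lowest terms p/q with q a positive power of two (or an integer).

B: Left { 0 }, Right { · } = simplest 1
BR: Left { 0 }, Right { 1 } = simplest 1/2
BRB: Left { 0; 1/2 }, Right { 1 } = simplest 3/4
BRBB: Left { 0; 1/2; 3/4 }, Right { 1 } = simplest 7/8
BRBBB: Left { 0; 1/2; 3/4; 7/8 }, Right { 1 } = simplest 15/16
BRBBBB: Left { 0; 1/2; 3/4; 7/8; 15/16 }, Right { 1 } = simplest 31/32
BRBBBBB: Left { 0; 1/2; 3/4; 7/8; 15/16; 31/32 }, Right { 1 } = simplest 63/64
BRBBBBBR: Left { 0; 1/2; 3/4; 7/8; 15/16; 31/32 }, Right { 63/64; 1 } = simplest 125/128
BRBBBBBRB: Left { 0; 1/2; 3/4; 7/8; 15/16; 31/32; 125/128 }, Right { 63/64; 1 } = simplest 251/256
BRBBBBBRBB: Left { 0; 1/2; 3/4; 7/8; 15/16; 31/32; 125/128; 251/256 }, Right { 63/64; 1 } = simplest 503/512
BRBBBBBRBBR: Left { 0; 1/2; 3/4; 7/8; 15/16; 31/32; 125/128; 251/256 }, Right { 503/512; 63/64; 1 } = simplest 1005/1024
BRBBBBBRBBRR: Left { 0; 1/2; 3/4; 7/8; 15/16; 31/32; 125/128; 251/256 }, Right { 1005/1024; 503/512; 63/64; 1 } = simplest 2009/2048
BRBBBBBRBBRRR: Left { 0; 1/2; 3/4; 7/8; 15/16; 31/32; 125/128; 251/256 }, Right { 2009/2048; 1005/1024; 503/512; 63/64; 1 } = simplest 4017/4096
BRBBBBBRBBRRRR: Left { 0; 1/2; 3/4; 7/8; 15/16; 31/32; 125/128; 251/256 }, Right { 4017/4096; 2009/2048; 1005/1024; 503/512; 63/64; 1 } = simplest 8033/8192

8033/8192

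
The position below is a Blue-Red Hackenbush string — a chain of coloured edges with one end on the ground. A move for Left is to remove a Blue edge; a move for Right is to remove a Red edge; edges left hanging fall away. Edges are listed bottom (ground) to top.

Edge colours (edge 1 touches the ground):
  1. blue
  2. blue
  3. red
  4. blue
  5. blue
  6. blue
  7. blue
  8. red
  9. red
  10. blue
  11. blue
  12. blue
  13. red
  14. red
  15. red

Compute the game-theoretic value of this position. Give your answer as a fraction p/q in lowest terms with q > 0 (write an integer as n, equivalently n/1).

15985/8192

Build v(s[:k]) for k = 1..15, string s = blue blue red blue blue blue blue red red blue blue blue red red red.
1 of 15 · b · max L 0 · min R +∞ — 1
2 of 15 · bb · max L 1 · min R +∞ — 2
3 of 15 · bbr · max L 1 · min R 2 — 3/2
4 of 15 · bbrb · max L 3/2 · min R 2 — 7/4
5 of 15 · bbrbb · max L 7/4 · min R 2 — 15/8
6 of 15 · bbrbbb · max L 15/8 · min R 2 — 31/16
7 of 15 · bbrbbbb · max L 31/16 · min R 2 — 63/32
8 of 15 · bbrbbbbr · max L 31/16 · min R 63/32 — 125/64
9 of 15 · bbrbbbbrr · max L 31/16 · min R 125/64 — 249/128
10 of 15 · bbrbbbbrrb · max L 249/128 · min R 125/64 — 499/256
11 of 15 · bbrbbbbrrbb · max L 499/256 · min R 125/64 — 999/512
12 of 15 · bbrbbbbrrbbb · max L 999/512 · min R 125/64 — 1999/1024
13 of 15 · bbrbbbbrrbbbr · max L 999/512 · min R 1999/1024 — 3997/2048
14 of 15 · bbrbbbbrrbbbrr · max L 999/512 · min R 3997/2048 — 7993/4096
15 of 15 · bbrbbbbrrbbbrrr · max L 999/512 · min R 7993/4096 — 15985/8192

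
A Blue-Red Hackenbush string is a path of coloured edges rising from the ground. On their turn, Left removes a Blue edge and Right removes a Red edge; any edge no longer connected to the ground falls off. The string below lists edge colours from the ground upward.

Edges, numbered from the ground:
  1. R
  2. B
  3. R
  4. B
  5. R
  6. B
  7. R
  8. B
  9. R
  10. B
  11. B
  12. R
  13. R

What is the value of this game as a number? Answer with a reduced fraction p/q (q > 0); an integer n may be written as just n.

Prefix values for R B R B R B R B R B B R R via {L|R} + simplicity:
step 1: add R to get R; options L={ none } R={ 0 } ⇒ -1
step 2: add B to get RB; options L={ -1 } R={ 0 } ⇒ -1/2
step 3: add R to get RBR; options L={ -1 } R={ -1/2; 0 } ⇒ -3/4
step 4: add B to get RBRB; options L={ -1; -3/4 } R={ -1/2; 0 } ⇒ -5/8
step 5: add R to get RBRBR; options L={ -1; -3/4 } R={ -5/8; -1/2; 0 } ⇒ -11/16
step 6: add B to get RBRBRB; options L={ -1; -3/4; -11/16 } R={ -5/8; -1/2; 0 } ⇒ -21/32
step 7: add R to get RBRBRBR; options L={ -1; -3/4; -11/16 } R={ -21/32; -5/8; -1/2; 0 } ⇒ -43/64
step 8: add B to get RBRBRBRB; options L={ -1; -3/4; -11/16; -43/64 } R={ -21/32; -5/8; -1/2; 0 } ⇒ -85/128
step 9: add R to get RBRBRBRBR; options L={ -1; -3/4; -11/16; -43/64 } R={ -85/128; -21/32; -5/8; -1/2; 0 } ⇒ -171/256
step 10: add B to get RBRBRBRBRB; options L={ -1; -3/4; -11/16; -43/64; -171/256 } R={ -85/128; -21/32; -5/8; -1/2; 0 } ⇒ -341/512
step 11: add B to get RBRBRBRBRBB; options L={ -1; -3/4; -11/16; -43/64; -171/256; -341/512 } R={ -85/128; -21/32; -5/8; -1/2; 0 } ⇒ -681/1024
step 12: add R to get RBRBRBRBRBBR; options L={ -1; -3/4; -11/16; -43/64; -171/256; -341/512 } R={ -681/1024; -85/128; -21/32; -5/8; -1/2; 0 } ⇒ -1363/2048
step 13: add R to get RBRBRBRBRBBRR; options L={ -1; -3/4; -11/16; -43/64; -171/256; -341/512 } R={ -1363/2048; -681/1024; -85/128; -21/32; -5/8; -1/2; 0 } ⇒ -2727/4096

-2727/4096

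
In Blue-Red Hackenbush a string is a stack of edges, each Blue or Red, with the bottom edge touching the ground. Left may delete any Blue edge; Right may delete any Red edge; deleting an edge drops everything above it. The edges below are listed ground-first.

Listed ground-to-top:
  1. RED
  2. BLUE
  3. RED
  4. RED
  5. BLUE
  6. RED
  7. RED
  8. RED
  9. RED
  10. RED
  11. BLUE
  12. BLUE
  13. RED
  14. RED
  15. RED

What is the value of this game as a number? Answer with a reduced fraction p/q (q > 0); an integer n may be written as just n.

Build value(s[:k]) for k = 1..15, string s = RED BLUE RED RED BLUE RED RED RED RED RED BLUE BLUE RED RED RED.
value_1 [R]  L=[·]  R=[0]  => -1
value_2 [RB]  L=[-1]  R=[0]  => -1/2
value_3 [RBR]  L=[-1]  R=[-1/2,0]  => -3/4
value_4 [RBRR]  L=[-1]  R=[-3/4,-1/2,0]  => -7/8
value_5 [RBRRB]  L=[-1,-7/8]  R=[-3/4,-1/2,0]  => -13/16
value_6 [RBRRBR]  L=[-1,-7/8]  R=[-13/16,-3/4,-1/2,0]  => -27/32
value_7 [RBRRBRR]  L=[-1,-7/8]  R=[-27/32,-13/16,-3/4,-1/2,0]  => -55/64
value_8 [RBRRBRRR]  L=[-1,-7/8]  R=[-55/64,-27/32,-13/16,-3/4,-1/2,0]  => -111/128
value_9 [RBRRBRRRR]  L=[-1,-7/8]  R=[-111/128,-55/64,-27/32,-13/16,-3/4,-1/2,0]  => -223/256
value_10 [RBRRBRRRRR]  L=[-1,-7/8]  R=[-223/256,-111/128,-55/64,-27/32,-13/16,-3/4,-1/2,0]  => -447/512
value_11 [RBRRBRRRRRB]  L=[-1,-7/8,-447/512]  R=[-223/256,-111/128,-55/64,-27/32,-13/16,-3/4,-1/2,0]  => -893/1024
value_12 [RBRRBRRRRRBB]  L=[-1,-7/8,-447/512,-893/1024]  R=[-223/256,-111/128,-55/64,-27/32,-13/16,-3/4,-1/2,0]  => -1785/2048
value_13 [RBRRBRRRRRBBR]  L=[-1,-7/8,-447/512,-893/1024]  R=[-1785/2048,-223/256,-111/128,-55/64,-27/32,-13/16,-3/4,-1/2,0]  => -3571/4096
value_14 [RBRRBRRRRRBBRR]  L=[-1,-7/8,-447/512,-893/1024]  R=[-3571/4096,-1785/2048,-223/256,-111/128,-55/64,-27/32,-13/16,-3/4,-1/2,0]  => -7143/8192
value_15 [RBRRBRRRRRBBRRR]  L=[-1,-7/8,-447/512,-893/1024]  R=[-7143/8192,-3571/4096,-1785/2048,-223/256,-111/128,-55/64,-27/32,-13/16,-3/4,-1/2,0]  => -14287/16384

-14287/16384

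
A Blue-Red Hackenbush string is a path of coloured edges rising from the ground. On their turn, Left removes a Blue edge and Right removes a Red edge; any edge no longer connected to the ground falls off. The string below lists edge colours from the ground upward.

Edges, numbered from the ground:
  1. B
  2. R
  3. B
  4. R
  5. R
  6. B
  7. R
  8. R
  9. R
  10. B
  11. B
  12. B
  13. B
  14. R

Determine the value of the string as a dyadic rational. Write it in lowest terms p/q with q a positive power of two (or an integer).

4669/8192

edge 1 of 14 (B): { 0 |  } — 1
edge 2 of 14 (R): { 0 | 1 } — 1/2
edge 3 of 14 (B): { 0; 1/2 | 1 } — 3/4
edge 4 of 14 (R): { 0; 1/2 | 3/4; 1 } — 5/8
edge 5 of 14 (R): { 0; 1/2 | 5/8; 3/4; 1 } — 9/16
edge 6 of 14 (B): { 0; 1/2; 9/16 | 5/8; 3/4; 1 } — 19/32
edge 7 of 14 (R): { 0; 1/2; 9/16 | 19/32; 5/8; 3/4; 1 } — 37/64
edge 8 of 14 (R): { 0; 1/2; 9/16 | 37/64; 19/32; 5/8; 3/4; 1 } — 73/128
edge 9 of 14 (R): { 0; 1/2; 9/16 | 73/128; 37/64; 19/32; 5/8; 3/4; 1 } — 145/256
edge 10 of 14 (B): { 0; 1/2; 9/16; 145/256 | 73/128; 37/64; 19/32; 5/8; 3/4; 1 } — 291/512
edge 11 of 14 (B): { 0; 1/2; 9/16; 145/256; 291/512 | 73/128; 37/64; 19/32; 5/8; 3/4; 1 } — 583/1024
edge 12 of 14 (B): { 0; 1/2; 9/16; 145/256; 291/512; 583/1024 | 73/128; 37/64; 19/32; 5/8; 3/4; 1 } — 1167/2048
edge 13 of 14 (B): { 0; 1/2; 9/16; 145/256; 291/512; 583/1024; 1167/2048 | 73/128; 37/64; 19/32; 5/8; 3/4; 1 } — 2335/4096
edge 14 of 14 (R): { 0; 1/2; 9/16; 145/256; 291/512; 583/1024; 1167/2048 | 2335/4096; 73/128; 37/64; 19/32; 5/8; 3/4; 1 } — 4669/8192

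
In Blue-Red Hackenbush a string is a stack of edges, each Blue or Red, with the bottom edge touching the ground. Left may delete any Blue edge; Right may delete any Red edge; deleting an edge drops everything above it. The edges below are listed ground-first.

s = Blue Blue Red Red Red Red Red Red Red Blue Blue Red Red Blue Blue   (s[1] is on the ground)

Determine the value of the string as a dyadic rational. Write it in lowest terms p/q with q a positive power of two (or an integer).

g(B) = { 0 | none } -> 1
g(BB) = { 0 1 | none } -> 2
g(BBR) = { 0 1 | 2 } -> 3/2
g(BBRR) = { 0 1 | 3/2 2 } -> 5/4
g(BBRRR) = { 0 1 | 5/4 3/2 2 } -> 9/8
g(BBRRRR) = { 0 1 | 9/8 5/4 3/2 2 } -> 17/16
g(BBRRRRR) = { 0 1 | 17/16 9/8 5/4 3/2 2 } -> 33/32
g(BBRRRRRR) = { 0 1 | 33/32 17/16 9/8 5/4 3/2 2 } -> 65/64
g(BBRRRRRRR) = { 0 1 | 65/64 33/32 17/16 9/8 5/4 3/2 2 } -> 129/128
g(BBRRRRRRRB) = { 0 1 129/128 | 65/64 33/32 17/16 9/8 5/4 3/2 2 } -> 259/256
g(BBRRRRRRRBB) = { 0 1 129/128 259/256 | 65/64 33/32 17/16 9/8 5/4 3/2 2 } -> 519/512
g(BBRRRRRRRBBR) = { 0 1 129/128 259/256 | 519/512 65/64 33/32 17/16 9/8 5/4 3/2 2 } -> 1037/1024
g(BBRRRRRRRBBRR) = { 0 1 129/128 259/256 | 1037/1024 519/512 65/64 33/32 17/16 9/8 5/4 3/2 2 } -> 2073/2048
g(BBRRRRRRRBBRRB) = { 0 1 129/128 259/256 2073/2048 | 1037/1024 519/512 65/64 33/32 17/16 9/8 5/4 3/2 2 } -> 4147/4096
g(BBRRRRRRRBBRRBB) = { 0 1 129/128 259/256 2073/2048 4147/4096 | 1037/1024 519/512 65/64 33/32 17/16 9/8 5/4 3/2 2 } -> 8295/8192

8295/8192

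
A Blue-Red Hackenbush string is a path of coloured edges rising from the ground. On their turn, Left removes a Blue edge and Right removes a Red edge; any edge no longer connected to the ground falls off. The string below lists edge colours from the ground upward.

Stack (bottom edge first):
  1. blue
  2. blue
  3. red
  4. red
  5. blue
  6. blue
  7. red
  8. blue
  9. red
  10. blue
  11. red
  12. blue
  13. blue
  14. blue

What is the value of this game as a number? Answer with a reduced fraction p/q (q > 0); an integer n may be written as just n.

5807/4096

Build g(s[:k]) for k = 1..14, string s = blue blue red red blue blue red blue red blue red blue blue blue.
g(b) = { 0 | — } -> 1
g(bb) = { 0, 1 | — } -> 2
g(bbr) = { 0, 1 | 2 } -> 3/2
g(bbrr) = { 0, 1 | 3/2, 2 } -> 5/4
g(bbrrb) = { 0, 1, 5/4 | 3/2, 2 } -> 11/8
g(bbrrbb) = { 0, 1, 5/4, 11/8 | 3/2, 2 } -> 23/16
g(bbrrbbr) = { 0, 1, 5/4, 11/8 | 23/16, 3/2, 2 } -> 45/32
g(bbrrbbrb) = { 0, 1, 5/4, 11/8, 45/32 | 23/16, 3/2, 2 } -> 91/64
g(bbrrbbrbr) = { 0, 1, 5/4, 11/8, 45/32 | 91/64, 23/16, 3/2, 2 } -> 181/128
g(bbrrbbrbrb) = { 0, 1, 5/4, 11/8, 45/32, 181/128 | 91/64, 23/16, 3/2, 2 } -> 363/256
g(bbrrbbrbrbr) = { 0, 1, 5/4, 11/8, 45/32, 181/128 | 363/256, 91/64, 23/16, 3/2, 2 } -> 725/512
g(bbrrbbrbrbrb) = { 0, 1, 5/4, 11/8, 45/32, 181/128, 725/512 | 363/256, 91/64, 23/16, 3/2, 2 } -> 1451/1024
g(bbrrbbrbrbrbb) = { 0, 1, 5/4, 11/8, 45/32, 181/128, 725/512, 1451/1024 | 363/256, 91/64, 23/16, 3/2, 2 } -> 2903/2048
g(bbrrbbrbrbrbbb) = { 0, 1, 5/4, 11/8, 45/32, 181/128, 725/512, 1451/1024, 2903/2048 | 363/256, 91/64, 23/16, 3/2, 2 } -> 5807/4096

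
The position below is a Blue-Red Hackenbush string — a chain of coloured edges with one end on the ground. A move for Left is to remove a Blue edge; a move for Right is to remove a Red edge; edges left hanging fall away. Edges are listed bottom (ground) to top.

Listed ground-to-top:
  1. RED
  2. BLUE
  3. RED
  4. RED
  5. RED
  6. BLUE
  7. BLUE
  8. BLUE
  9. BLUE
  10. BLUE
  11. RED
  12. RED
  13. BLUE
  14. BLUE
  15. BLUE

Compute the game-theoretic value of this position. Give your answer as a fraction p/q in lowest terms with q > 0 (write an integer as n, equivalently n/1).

Recurse on prefixes of the 15-edge string RED BLUE RED RED RED BLUE BLUE BLUE BLUE BLUE RED RED BLUE BLUE BLUE:
v_1 [R]  L=[none]  R=[0]  -> -1
v_2 [RB]  L=[-1]  R=[0]  -> -1/2
v_3 [RBR]  L=[-1]  R=[-1/2, 0]  -> -3/4
v_4 [RBRR]  L=[-1]  R=[-3/4, -1/2, 0]  -> -7/8
v_5 [RBRRR]  L=[-1]  R=[-7/8, -3/4, -1/2, 0]  -> -15/16
v_6 [RBRRRB]  L=[-1, -15/16]  R=[-7/8, -3/4, -1/2, 0]  -> -29/32
v_7 [RBRRRBB]  L=[-1, -15/16, -29/32]  R=[-7/8, -3/4, -1/2, 0]  -> -57/64
v_8 [RBRRRBBB]  L=[-1, -15/16, -29/32, -57/64]  R=[-7/8, -3/4, -1/2, 0]  -> -113/128
v_9 [RBRRRBBBB]  L=[-1, -15/16, -29/32, -57/64, -113/128]  R=[-7/8, -3/4, -1/2, 0]  -> -225/256
v_10 [RBRRRBBBBB]  L=[-1, -15/16, -29/32, -57/64, -113/128, -225/256]  R=[-7/8, -3/4, -1/2, 0]  -> -449/512
v_11 [RBRRRBBBBBR]  L=[-1, -15/16, -29/32, -57/64, -113/128, -225/256]  R=[-449/512, -7/8, -3/4, -1/2, 0]  -> -899/1024
v_12 [RBRRRBBBBBRR]  L=[-1, -15/16, -29/32, -57/64, -113/128, -225/256]  R=[-899/1024, -449/512, -7/8, -3/4, -1/2, 0]  -> -1799/2048
v_13 [RBRRRBBBBBRRB]  L=[-1, -15/16, -29/32, -57/64, -113/128, -225/256, -1799/2048]  R=[-899/1024, -449/512, -7/8, -3/4, -1/2, 0]  -> -3597/4096
v_14 [RBRRRBBBBBRRBB]  L=[-1, -15/16, -29/32, -57/64, -113/128, -225/256, -1799/2048, -3597/4096]  R=[-899/1024, -449/512, -7/8, -3/4, -1/2, 0]  -> -7193/8192
v_15 [RBRRRBBBBBRRBBB]  L=[-1, -15/16, -29/32, -57/64, -113/128, -225/256, -1799/2048, -3597/4096, -7193/8192]  R=[-899/1024, -449/512, -7/8, -3/4, -1/2, 0]  -> -14385/16384

-14385/16384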